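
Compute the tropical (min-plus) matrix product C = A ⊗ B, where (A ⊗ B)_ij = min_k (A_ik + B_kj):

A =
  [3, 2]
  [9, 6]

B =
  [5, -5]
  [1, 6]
A ⊗ B =
  [3, -2]
  [7, 4]

Apply the min-plus product entry-by-entry:
  C[0][0] = min over k of (A[0][0] + B[0][0] = 3 + 5 = 8, A[0][1] + B[1][0] = 2 + 1 = 3) = 3 (attained at k = 1)
  C[0][1] = min over k of (A[0][0] + B[0][1] = 3 + -5 = -2, A[0][1] + B[1][1] = 2 + 6 = 8) = -2 (attained at k = 0)
  C[1][0] = min over k of (A[1][0] + B[0][0] = 9 + 5 = 14, A[1][1] + B[1][0] = 6 + 1 = 7) = 7 (attained at k = 1)
  C[1][1] = min over k of (A[1][0] + B[0][1] = 9 + -5 = 4, A[1][1] + B[1][1] = 6 + 6 = 12) = 4 (attained at k = 0)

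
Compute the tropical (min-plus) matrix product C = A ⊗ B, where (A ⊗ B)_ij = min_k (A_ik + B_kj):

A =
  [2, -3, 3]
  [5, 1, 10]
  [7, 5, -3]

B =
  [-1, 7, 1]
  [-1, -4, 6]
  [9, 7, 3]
A ⊗ B =
  [-4, -7, 3]
  [0, -3, 6]
  [4, 1, 0]

Apply the min-plus product entry-by-entry:
  C[0][0] = min over k of (A[0][0] + B[0][0] = 2 + -1 = 1, A[0][1] + B[1][0] = -3 + -1 = -4, A[0][2] + B[2][0] = 3 + 9 = 12) = -4 (attained at k = 1)
  C[0][1] = min over k of (A[0][0] + B[0][1] = 2 + 7 = 9, A[0][1] + B[1][1] = -3 + -4 = -7, A[0][2] + B[2][1] = 3 + 7 = 10) = -7 (attained at k = 1)
  C[0][2] = min over k of (A[0][0] + B[0][2] = 2 + 1 = 3, A[0][1] + B[1][2] = -3 + 6 = 3, A[0][2] + B[2][2] = 3 + 3 = 6) = 3 (attained at k = 0)
  C[1][0] = min over k of (A[1][0] + B[0][0] = 5 + -1 = 4, A[1][1] + B[1][0] = 1 + -1 = 0, A[1][2] + B[2][0] = 10 + 9 = 19) = 0 (attained at k = 1)
  C[1][1] = min over k of (A[1][0] + B[0][1] = 5 + 7 = 12, A[1][1] + B[1][1] = 1 + -4 = -3, A[1][2] + B[2][1] = 10 + 7 = 17) = -3 (attained at k = 1)
  C[1][2] = min over k of (A[1][0] + B[0][2] = 5 + 1 = 6, A[1][1] + B[1][2] = 1 + 6 = 7, A[1][2] + B[2][2] = 10 + 3 = 13) = 6 (attained at k = 0)
  C[2][0] = min over k of (A[2][0] + B[0][0] = 7 + -1 = 6, A[2][1] + B[1][0] = 5 + -1 = 4, A[2][2] + B[2][0] = -3 + 9 = 6) = 4 (attained at k = 1)
  C[2][1] = min over k of (A[2][0] + B[0][1] = 7 + 7 = 14, A[2][1] + B[1][1] = 5 + -4 = 1, A[2][2] + B[2][1] = -3 + 7 = 4) = 1 (attained at k = 1)
  C[2][2] = min over k of (A[2][0] + B[0][2] = 7 + 1 = 8, A[2][1] + B[1][2] = 5 + 6 = 11, A[2][2] + B[2][2] = -3 + 3 = 0) = 0 (attained at k = 2)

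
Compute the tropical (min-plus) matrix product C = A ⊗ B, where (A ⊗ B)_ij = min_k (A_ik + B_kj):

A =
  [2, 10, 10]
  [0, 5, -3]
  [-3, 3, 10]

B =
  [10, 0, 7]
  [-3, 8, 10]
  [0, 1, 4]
A ⊗ B =
  [7, 2, 9]
  [-3, -2, 1]
  [0, -3, 4]

Apply the min-plus product entry-by-entry:
  C[0][0] = min over k of (A[0][0] + B[0][0] = 2 + 10 = 12, A[0][1] + B[1][0] = 10 + -3 = 7, A[0][2] + B[2][0] = 10 + 0 = 10) = 7 (attained at k = 1)
  C[0][1] = min over k of (A[0][0] + B[0][1] = 2 + 0 = 2, A[0][1] + B[1][1] = 10 + 8 = 18, A[0][2] + B[2][1] = 10 + 1 = 11) = 2 (attained at k = 0)
  C[0][2] = min over k of (A[0][0] + B[0][2] = 2 + 7 = 9, A[0][1] + B[1][2] = 10 + 10 = 20, A[0][2] + B[2][2] = 10 + 4 = 14) = 9 (attained at k = 0)
  C[1][0] = min over k of (A[1][0] + B[0][0] = 0 + 10 = 10, A[1][1] + B[1][0] = 5 + -3 = 2, A[1][2] + B[2][0] = -3 + 0 = -3) = -3 (attained at k = 2)
  C[1][1] = min over k of (A[1][0] + B[0][1] = 0 + 0 = 0, A[1][1] + B[1][1] = 5 + 8 = 13, A[1][2] + B[2][1] = -3 + 1 = -2) = -2 (attained at k = 2)
  C[1][2] = min over k of (A[1][0] + B[0][2] = 0 + 7 = 7, A[1][1] + B[1][2] = 5 + 10 = 15, A[1][2] + B[2][2] = -3 + 4 = 1) = 1 (attained at k = 2)
  C[2][0] = min over k of (A[2][0] + B[0][0] = -3 + 10 = 7, A[2][1] + B[1][0] = 3 + -3 = 0, A[2][2] + B[2][0] = 10 + 0 = 10) = 0 (attained at k = 1)
  C[2][1] = min over k of (A[2][0] + B[0][1] = -3 + 0 = -3, A[2][1] + B[1][1] = 3 + 8 = 11, A[2][2] + B[2][1] = 10 + 1 = 11) = -3 (attained at k = 0)
  C[2][2] = min over k of (A[2][0] + B[0][2] = -3 + 7 = 4, A[2][1] + B[1][2] = 3 + 10 = 13, A[2][2] + B[2][2] = 10 + 4 = 14) = 4 (attained at k = 0)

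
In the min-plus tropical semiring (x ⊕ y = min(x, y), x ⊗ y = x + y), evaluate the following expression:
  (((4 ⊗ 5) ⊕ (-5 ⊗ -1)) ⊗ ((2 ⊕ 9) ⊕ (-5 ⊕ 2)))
(((4 ⊗ 5) ⊕ (-5 ⊗ -1)) ⊗ ((2 ⊕ 9) ⊕ (-5 ⊕ 2))) = -11

Expand innermost to outermost. Recall ⊕ takes the minimum of its arguments and ⊗ takes their sum. Working out the expression (((4 ⊗ 5) ⊕ (-5 ⊗ -1)) ⊗ ((2 ⊕ 9) ⊕ (-5 ⊕ 2))) gives -11.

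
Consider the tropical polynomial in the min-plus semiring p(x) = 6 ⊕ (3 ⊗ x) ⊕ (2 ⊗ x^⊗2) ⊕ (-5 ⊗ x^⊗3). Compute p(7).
p(7) = 6

A tropical monomial a ⊗ x^⊗i evaluates to a + i · x. Evaluating each term at x = 7:
  Term 0 contributes 6 + 0 · 7 = 6
  Term 1 contributes 3 + 1 · 7 = 10
  Term 2 contributes 2 + 2 · 7 = 16
  Term 3 contributes -5 + 3 · 7 = 16
p(7) = ⊕ of these = min[6, 10, 16, 16] = 6.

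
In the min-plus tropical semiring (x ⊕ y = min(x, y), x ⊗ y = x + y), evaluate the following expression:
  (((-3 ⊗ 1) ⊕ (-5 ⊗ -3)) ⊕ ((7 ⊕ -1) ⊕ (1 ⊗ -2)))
(((-3 ⊗ 1) ⊕ (-5 ⊗ -3)) ⊕ ((7 ⊕ -1) ⊕ (1 ⊗ -2))) = -8

Expand innermost to outermost. Recall ⊕ takes the minimum of its arguments and ⊗ takes their sum. Working out the expression (((-3 ⊗ 1) ⊕ (-5 ⊗ -3)) ⊕ ((7 ⊕ -1) ⊕ (1 ⊗ -2))) gives -8.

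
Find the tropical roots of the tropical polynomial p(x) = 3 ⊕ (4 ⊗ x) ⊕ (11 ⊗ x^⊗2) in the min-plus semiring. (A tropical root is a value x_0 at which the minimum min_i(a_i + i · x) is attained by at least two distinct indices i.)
Roots: {-7, -1}

Each tropical root is a break point of the lower envelope of the lines y = a_i + i · x (there are 3 lines, with slopes 0, 1, ..., 2). Only the lines that attain the minimum somewhere contribute to roots; other lines are dominated. Here the surviving (envelope) indices are i = 2, i = 1, i = 0.
Intersections between consecutive envelope lines give the roots: for adjacent envelope indices i < j the intersection is x = (a_i − a_j) / (j − i). Reading off the sorted break points: {-7, -1}.
Verification: at each break x_0, at least two indices attain the minimum of min_i(a_i + i · x_0).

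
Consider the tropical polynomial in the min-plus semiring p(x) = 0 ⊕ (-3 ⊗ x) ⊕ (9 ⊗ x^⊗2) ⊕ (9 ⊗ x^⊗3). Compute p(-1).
p(-1) = -4

A tropical monomial a ⊗ x^⊗i evaluates to a + i · x. Evaluating each term at x = -1:
  Term 0 contributes 0 + 0 · -1 = 0
  Term 1 contributes -3 + 1 · -1 = -4
  Term 2 contributes 9 + 2 · -1 = 7
  Term 3 contributes 9 + 3 · -1 = 6
p(-1) = ⊕ of these = min[0, -4, 7, 6] = -4.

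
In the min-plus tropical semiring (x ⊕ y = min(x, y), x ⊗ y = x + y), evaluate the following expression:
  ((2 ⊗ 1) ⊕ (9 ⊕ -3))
((2 ⊗ 1) ⊕ (9 ⊕ -3)) = -3

Expand innermost to outermost. Recall ⊕ takes the minimum of its arguments and ⊗ takes their sum. Working out the expression ((2 ⊗ 1) ⊕ (9 ⊕ -3)) gives -3.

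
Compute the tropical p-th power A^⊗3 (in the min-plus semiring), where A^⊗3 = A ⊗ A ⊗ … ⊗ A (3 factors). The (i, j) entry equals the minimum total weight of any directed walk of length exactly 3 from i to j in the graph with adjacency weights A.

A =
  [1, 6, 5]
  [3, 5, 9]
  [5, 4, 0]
A^⊗3 =
  [3, 8, 5]
  [5, 10, 8]
  [5, 4, 0]

Each entry (A^⊗3)_ij equals the minimum over all length-3 walks i = v_0 → v_1 → … → v_3 = j of Σ_t A[v_t][v_{t+1}]. For example, for (i, j) = (0, 2) we minimise over 9 possible intermediate vertex sequences; the minimum is 5, attained along the walk 0 → 2 → 2 → 2.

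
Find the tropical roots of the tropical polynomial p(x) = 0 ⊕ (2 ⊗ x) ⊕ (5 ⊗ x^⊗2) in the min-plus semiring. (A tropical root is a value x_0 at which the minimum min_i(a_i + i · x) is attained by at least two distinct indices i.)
Roots: {-3, -2}

Each tropical root is a break point of the lower envelope of the lines y = a_i + i · x (there are 3 lines, with slopes 0, 1, ..., 2). Only the lines that attain the minimum somewhere contribute to roots; other lines are dominated. Here the surviving (envelope) indices are i = 2, i = 1, i = 0.
Intersections between consecutive envelope lines give the roots: for adjacent envelope indices i < j the intersection is x = (a_i − a_j) / (j − i). Reading off the sorted break points: {-3, -2}.
Verification: at each break x_0, at least two indices attain the minimum of min_i(a_i + i · x_0).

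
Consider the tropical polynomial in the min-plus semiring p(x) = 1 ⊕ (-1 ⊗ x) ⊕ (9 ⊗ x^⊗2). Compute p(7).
p(7) = 1

A tropical monomial a ⊗ x^⊗i evaluates to a + i · x. Evaluating each term at x = 7:
  Term 0 contributes 1 + 0 · 7 = 1
  Term 1 contributes -1 + 1 · 7 = 6
  Term 2 contributes 9 + 2 · 7 = 23
p(7) = ⊕ of these = min[1, 6, 23] = 1.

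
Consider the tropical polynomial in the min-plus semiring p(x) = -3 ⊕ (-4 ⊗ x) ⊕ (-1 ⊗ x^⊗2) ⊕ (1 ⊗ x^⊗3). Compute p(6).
p(6) = -3

A tropical monomial a ⊗ x^⊗i evaluates to a + i · x. Evaluating each term at x = 6:
  Term 0 contributes -3 + 0 · 6 = -3
  Term 1 contributes -4 + 1 · 6 = 2
  Term 2 contributes -1 + 2 · 6 = 11
  Term 3 contributes 1 + 3 · 6 = 19
p(6) = ⊕ of these = min[-3, 2, 11, 19] = -3.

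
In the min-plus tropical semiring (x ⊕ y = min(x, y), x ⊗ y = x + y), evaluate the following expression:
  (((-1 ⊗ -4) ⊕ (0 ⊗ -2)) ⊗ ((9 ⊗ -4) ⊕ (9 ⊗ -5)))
(((-1 ⊗ -4) ⊕ (0 ⊗ -2)) ⊗ ((9 ⊗ -4) ⊕ (9 ⊗ -5))) = -1

Expand innermost to outermost. Recall ⊕ takes the minimum of its arguments and ⊗ takes their sum. Working out the expression (((-1 ⊗ -4) ⊕ (0 ⊗ -2)) ⊗ ((9 ⊗ -4) ⊕ (9 ⊗ -5))) gives -1.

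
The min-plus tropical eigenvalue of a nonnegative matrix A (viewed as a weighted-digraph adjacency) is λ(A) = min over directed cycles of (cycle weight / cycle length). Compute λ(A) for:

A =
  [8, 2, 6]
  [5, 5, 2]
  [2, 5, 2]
λ(A) = 2

Enumerate directed cycles and compute their means (weight / length). Sample:
  cycle 0 → 0: weight = 8, length = 1, mean = 8/1 ≈ 8.000
  cycle 1 → 1: weight = 5, length = 1, mean = 5/1 ≈ 5.000
  cycle 2 → 2: weight = 2, length = 1, mean = 2/1 ≈ 2.000
  cycle 0 → 1 → 0: weight = 7, length = 2, mean = 7/2 ≈ 3.500
  cycle 0 → 2 → 0: weight = 8, length = 2, mean = 8/2 ≈ 4.000
  cycle 1 → 0 → 1: weight = 7, length = 2, mean = 7/2 ≈ 3.500
Minimum mean = 2.000, attained e.g. along the cycle 2 → 2 with weight 2 and length 1. So λ(A) = 2/1 = 2.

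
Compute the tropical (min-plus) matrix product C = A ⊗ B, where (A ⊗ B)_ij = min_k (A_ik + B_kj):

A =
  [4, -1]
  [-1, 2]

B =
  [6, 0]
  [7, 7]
A ⊗ B =
  [6, 4]
  [5, -1]

Apply the min-plus product entry-by-entry:
  C[0][0] = min over k of (A[0][0] + B[0][0] = 4 + 6 = 10, A[0][1] + B[1][0] = -1 + 7 = 6) = 6 (attained at k = 1)
  C[0][1] = min over k of (A[0][0] + B[0][1] = 4 + 0 = 4, A[0][1] + B[1][1] = -1 + 7 = 6) = 4 (attained at k = 0)
  C[1][0] = min over k of (A[1][0] + B[0][0] = -1 + 6 = 5, A[1][1] + B[1][0] = 2 + 7 = 9) = 5 (attained at k = 0)
  C[1][1] = min over k of (A[1][0] + B[0][1] = -1 + 0 = -1, A[1][1] + B[1][1] = 2 + 7 = 9) = -1 (attained at k = 0)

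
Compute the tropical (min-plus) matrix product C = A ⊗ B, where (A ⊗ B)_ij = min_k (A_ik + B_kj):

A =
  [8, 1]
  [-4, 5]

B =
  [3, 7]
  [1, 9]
A ⊗ B =
  [2, 10]
  [-1, 3]

Apply the min-plus product entry-by-entry:
  C[0][0] = min over k of (A[0][0] + B[0][0] = 8 + 3 = 11, A[0][1] + B[1][0] = 1 + 1 = 2) = 2 (attained at k = 1)
  C[0][1] = min over k of (A[0][0] + B[0][1] = 8 + 7 = 15, A[0][1] + B[1][1] = 1 + 9 = 10) = 10 (attained at k = 1)
  C[1][0] = min over k of (A[1][0] + B[0][0] = -4 + 3 = -1, A[1][1] + B[1][0] = 5 + 1 = 6) = -1 (attained at k = 0)
  C[1][1] = min over k of (A[1][0] + B[0][1] = -4 + 7 = 3, A[1][1] + B[1][1] = 5 + 9 = 14) = 3 (attained at k = 0)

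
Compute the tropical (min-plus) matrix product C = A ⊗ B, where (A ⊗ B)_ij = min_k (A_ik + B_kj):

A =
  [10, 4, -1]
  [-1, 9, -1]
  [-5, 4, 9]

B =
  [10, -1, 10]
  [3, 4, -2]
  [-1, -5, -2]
A ⊗ B =
  [-2, -6, -3]
  [-2, -6, -3]
  [5, -6, 2]

Apply the min-plus product entry-by-entry:
  C[0][0] = min over k of (A[0][0] + B[0][0] = 10 + 10 = 20, A[0][1] + B[1][0] = 4 + 3 = 7, A[0][2] + B[2][0] = -1 + -1 = -2) = -2 (attained at k = 2)
  C[0][1] = min over k of (A[0][0] + B[0][1] = 10 + -1 = 9, A[0][1] + B[1][1] = 4 + 4 = 8, A[0][2] + B[2][1] = -1 + -5 = -6) = -6 (attained at k = 2)
  C[0][2] = min over k of (A[0][0] + B[0][2] = 10 + 10 = 20, A[0][1] + B[1][2] = 4 + -2 = 2, A[0][2] + B[2][2] = -1 + -2 = -3) = -3 (attained at k = 2)
  C[1][0] = min over k of (A[1][0] + B[0][0] = -1 + 10 = 9, A[1][1] + B[1][0] = 9 + 3 = 12, A[1][2] + B[2][0] = -1 + -1 = -2) = -2 (attained at k = 2)
  C[1][1] = min over k of (A[1][0] + B[0][1] = -1 + -1 = -2, A[1][1] + B[1][1] = 9 + 4 = 13, A[1][2] + B[2][1] = -1 + -5 = -6) = -6 (attained at k = 2)
  C[1][2] = min over k of (A[1][0] + B[0][2] = -1 + 10 = 9, A[1][1] + B[1][2] = 9 + -2 = 7, A[1][2] + B[2][2] = -1 + -2 = -3) = -3 (attained at k = 2)
  C[2][0] = min over k of (A[2][0] + B[0][0] = -5 + 10 = 5, A[2][1] + B[1][0] = 4 + 3 = 7, A[2][2] + B[2][0] = 9 + -1 = 8) = 5 (attained at k = 0)
  C[2][1] = min over k of (A[2][0] + B[0][1] = -5 + -1 = -6, A[2][1] + B[1][1] = 4 + 4 = 8, A[2][2] + B[2][1] = 9 + -5 = 4) = -6 (attained at k = 0)
  C[2][2] = min over k of (A[2][0] + B[0][2] = -5 + 10 = 5, A[2][1] + B[1][2] = 4 + -2 = 2, A[2][2] + B[2][2] = 9 + -2 = 7) = 2 (attained at k = 1)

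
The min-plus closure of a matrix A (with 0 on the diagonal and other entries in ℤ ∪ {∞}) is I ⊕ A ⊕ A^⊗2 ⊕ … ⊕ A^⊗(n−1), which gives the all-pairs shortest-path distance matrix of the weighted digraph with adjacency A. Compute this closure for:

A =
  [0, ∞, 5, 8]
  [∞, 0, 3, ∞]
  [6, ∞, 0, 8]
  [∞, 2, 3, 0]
Closure =
  [0, 10, 5, 8]
  [9, 0, 3, 11]
  [6, 10, 0, 8]
  [9, 2, 3, 0]

This is the Floyd-Warshall all-pairs shortest-path computation. For each intermediate vertex k = 0, 1, …, 3, update dist[i][j] ← min(dist[i][j], dist[i][k] + dist[k][j]). The final matrix gives, for each (i, j), the minimum total weight of any directed path from i to j (possibly empty when i = j).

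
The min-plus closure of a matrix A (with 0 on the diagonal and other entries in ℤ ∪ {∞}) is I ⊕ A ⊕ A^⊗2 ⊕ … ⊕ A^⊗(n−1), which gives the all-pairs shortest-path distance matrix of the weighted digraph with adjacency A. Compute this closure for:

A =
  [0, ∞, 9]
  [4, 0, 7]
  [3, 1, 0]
Closure =
  [0, 10, 9]
  [4, 0, 7]
  [3, 1, 0]

This is the Floyd-Warshall all-pairs shortest-path computation. For each intermediate vertex k = 0, 1, …, 2, update dist[i][j] ← min(dist[i][j], dist[i][k] + dist[k][j]). The final matrix gives, for each (i, j), the minimum total weight of any directed path from i to j (possibly empty when i = j).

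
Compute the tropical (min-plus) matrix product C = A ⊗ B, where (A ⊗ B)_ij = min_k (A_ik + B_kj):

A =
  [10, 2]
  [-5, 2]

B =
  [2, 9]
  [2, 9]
A ⊗ B =
  [4, 11]
  [-3, 4]

Apply the min-plus product entry-by-entry:
  C[0][0] = min over k of (A[0][0] + B[0][0] = 10 + 2 = 12, A[0][1] + B[1][0] = 2 + 2 = 4) = 4 (attained at k = 1)
  C[0][1] = min over k of (A[0][0] + B[0][1] = 10 + 9 = 19, A[0][1] + B[1][1] = 2 + 9 = 11) = 11 (attained at k = 1)
  C[1][0] = min over k of (A[1][0] + B[0][0] = -5 + 2 = -3, A[1][1] + B[1][0] = 2 + 2 = 4) = -3 (attained at k = 0)
  C[1][1] = min over k of (A[1][0] + B[0][1] = -5 + 9 = 4, A[1][1] + B[1][1] = 2 + 9 = 11) = 4 (attained at k = 0)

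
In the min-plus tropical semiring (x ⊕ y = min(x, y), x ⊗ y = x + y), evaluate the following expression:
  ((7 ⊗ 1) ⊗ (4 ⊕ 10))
((7 ⊗ 1) ⊗ (4 ⊕ 10)) = 12

Expand innermost to outermost. Recall ⊕ takes the minimum of its arguments and ⊗ takes their sum. Working out the expression ((7 ⊗ 1) ⊗ (4 ⊕ 10)) gives 12.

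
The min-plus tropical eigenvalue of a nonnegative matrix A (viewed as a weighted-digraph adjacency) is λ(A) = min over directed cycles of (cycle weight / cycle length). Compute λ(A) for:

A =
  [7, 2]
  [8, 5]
λ(A) = 5

Enumerate directed cycles and compute their means (weight / length). Sample:
  cycle 0 → 0: weight = 7, length = 1, mean = 7/1 ≈ 7.000
  cycle 1 → 1: weight = 5, length = 1, mean = 5/1 ≈ 5.000
  cycle 0 → 1 → 0: weight = 10, length = 2, mean = 10/2 ≈ 5.000
  cycle 1 → 0 → 1: weight = 10, length = 2, mean = 10/2 ≈ 5.000
Minimum mean = 5.000, attained e.g. along the cycle 1 → 1 with weight 5 and length 1. So λ(A) = 5/1 = 5.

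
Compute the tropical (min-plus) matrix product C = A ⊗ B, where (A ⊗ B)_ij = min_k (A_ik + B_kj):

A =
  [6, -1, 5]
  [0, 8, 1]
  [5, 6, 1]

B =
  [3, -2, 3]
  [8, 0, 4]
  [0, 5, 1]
A ⊗ B =
  [5, -1, 3]
  [1, -2, 2]
  [1, 3, 2]

Apply the min-plus product entry-by-entry:
  C[0][0] = min over k of (A[0][0] + B[0][0] = 6 + 3 = 9, A[0][1] + B[1][0] = -1 + 8 = 7, A[0][2] + B[2][0] = 5 + 0 = 5) = 5 (attained at k = 2)
  C[0][1] = min over k of (A[0][0] + B[0][1] = 6 + -2 = 4, A[0][1] + B[1][1] = -1 + 0 = -1, A[0][2] + B[2][1] = 5 + 5 = 10) = -1 (attained at k = 1)
  C[0][2] = min over k of (A[0][0] + B[0][2] = 6 + 3 = 9, A[0][1] + B[1][2] = -1 + 4 = 3, A[0][2] + B[2][2] = 5 + 1 = 6) = 3 (attained at k = 1)
  C[1][0] = min over k of (A[1][0] + B[0][0] = 0 + 3 = 3, A[1][1] + B[1][0] = 8 + 8 = 16, A[1][2] + B[2][0] = 1 + 0 = 1) = 1 (attained at k = 2)
  C[1][1] = min over k of (A[1][0] + B[0][1] = 0 + -2 = -2, A[1][1] + B[1][1] = 8 + 0 = 8, A[1][2] + B[2][1] = 1 + 5 = 6) = -2 (attained at k = 0)
  C[1][2] = min over k of (A[1][0] + B[0][2] = 0 + 3 = 3, A[1][1] + B[1][2] = 8 + 4 = 12, A[1][2] + B[2][2] = 1 + 1 = 2) = 2 (attained at k = 2)
  C[2][0] = min over k of (A[2][0] + B[0][0] = 5 + 3 = 8, A[2][1] + B[1][0] = 6 + 8 = 14, A[2][2] + B[2][0] = 1 + 0 = 1) = 1 (attained at k = 2)
  C[2][1] = min over k of (A[2][0] + B[0][1] = 5 + -2 = 3, A[2][1] + B[1][1] = 6 + 0 = 6, A[2][2] + B[2][1] = 1 + 5 = 6) = 3 (attained at k = 0)
  C[2][2] = min over k of (A[2][0] + B[0][2] = 5 + 3 = 8, A[2][1] + B[1][2] = 6 + 4 = 10, A[2][2] + B[2][2] = 1 + 1 = 2) = 2 (attained at k = 2)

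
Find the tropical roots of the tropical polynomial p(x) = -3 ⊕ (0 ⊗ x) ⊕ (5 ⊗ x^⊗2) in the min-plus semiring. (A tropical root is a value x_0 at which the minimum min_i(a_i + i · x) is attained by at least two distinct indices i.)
Roots: {-5, -3}

Each tropical root is a break point of the lower envelope of the lines y = a_i + i · x (there are 3 lines, with slopes 0, 1, ..., 2). Only the lines that attain the minimum somewhere contribute to roots; other lines are dominated. Here the surviving (envelope) indices are i = 2, i = 1, i = 0.
Intersections between consecutive envelope lines give the roots: for adjacent envelope indices i < j the intersection is x = (a_i − a_j) / (j − i). Reading off the sorted break points: {-5, -3}.
Verification: at each break x_0, at least two indices attain the minimum of min_i(a_i + i · x_0).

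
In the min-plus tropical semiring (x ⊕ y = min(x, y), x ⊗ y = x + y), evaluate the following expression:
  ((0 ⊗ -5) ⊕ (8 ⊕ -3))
((0 ⊗ -5) ⊕ (8 ⊕ -3)) = -5

Expand innermost to outermost. Recall ⊕ takes the minimum of its arguments and ⊗ takes their sum. Working out the expression ((0 ⊗ -5) ⊕ (8 ⊕ -3)) gives -5.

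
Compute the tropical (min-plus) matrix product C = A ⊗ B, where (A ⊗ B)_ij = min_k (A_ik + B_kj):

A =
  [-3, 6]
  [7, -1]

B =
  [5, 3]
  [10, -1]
A ⊗ B =
  [2, 0]
  [9, -2]

Apply the min-plus product entry-by-entry:
  C[0][0] = min over k of (A[0][0] + B[0][0] = -3 + 5 = 2, A[0][1] + B[1][0] = 6 + 10 = 16) = 2 (attained at k = 0)
  C[0][1] = min over k of (A[0][0] + B[0][1] = -3 + 3 = 0, A[0][1] + B[1][1] = 6 + -1 = 5) = 0 (attained at k = 0)
  C[1][0] = min over k of (A[1][0] + B[0][0] = 7 + 5 = 12, A[1][1] + B[1][0] = -1 + 10 = 9) = 9 (attained at k = 1)
  C[1][1] = min over k of (A[1][0] + B[0][1] = 7 + 3 = 10, A[1][1] + B[1][1] = -1 + -1 = -2) = -2 (attained at k = 1)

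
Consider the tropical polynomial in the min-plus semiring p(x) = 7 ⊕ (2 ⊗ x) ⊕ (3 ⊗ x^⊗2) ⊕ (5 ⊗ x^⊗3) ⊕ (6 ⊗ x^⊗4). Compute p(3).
p(3) = 5

A tropical monomial a ⊗ x^⊗i evaluates to a + i · x. Evaluating each term at x = 3:
  Term 0 contributes 7 + 0 · 3 = 7
  Term 1 contributes 2 + 1 · 3 = 5
  Term 2 contributes 3 + 2 · 3 = 9
  Term 3 contributes 5 + 3 · 3 = 14
  Term 4 contributes 6 + 4 · 3 = 18
p(3) = ⊕ of these = min[7, 5, 9, 14, 18] = 5.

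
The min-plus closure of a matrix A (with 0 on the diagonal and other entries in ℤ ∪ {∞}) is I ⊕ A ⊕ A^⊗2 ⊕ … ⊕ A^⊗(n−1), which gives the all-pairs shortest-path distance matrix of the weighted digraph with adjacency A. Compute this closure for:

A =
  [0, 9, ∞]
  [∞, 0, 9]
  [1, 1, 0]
Closure =
  [0, 9, 18]
  [10, 0, 9]
  [1, 1, 0]

This is the Floyd-Warshall all-pairs shortest-path computation. For each intermediate vertex k = 0, 1, …, 2, update dist[i][j] ← min(dist[i][j], dist[i][k] + dist[k][j]). The final matrix gives, for each (i, j), the minimum total weight of any directed path from i to j (possibly empty when i = j).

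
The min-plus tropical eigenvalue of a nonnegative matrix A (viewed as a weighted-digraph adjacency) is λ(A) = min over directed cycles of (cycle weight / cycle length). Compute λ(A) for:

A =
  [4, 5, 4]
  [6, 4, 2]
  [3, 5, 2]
λ(A) = 2

Enumerate directed cycles and compute their means (weight / length). Sample:
  cycle 0 → 0: weight = 4, length = 1, mean = 4/1 ≈ 4.000
  cycle 1 → 1: weight = 4, length = 1, mean = 4/1 ≈ 4.000
  cycle 2 → 2: weight = 2, length = 1, mean = 2/1 ≈ 2.000
  cycle 0 → 1 → 0: weight = 11, length = 2, mean = 11/2 ≈ 5.500
  cycle 0 → 2 → 0: weight = 7, length = 2, mean = 7/2 ≈ 3.500
  cycle 1 → 0 → 1: weight = 11, length = 2, mean = 11/2 ≈ 5.500
Minimum mean = 2.000, attained e.g. along the cycle 2 → 2 with weight 2 and length 1. So λ(A) = 2/1 = 2.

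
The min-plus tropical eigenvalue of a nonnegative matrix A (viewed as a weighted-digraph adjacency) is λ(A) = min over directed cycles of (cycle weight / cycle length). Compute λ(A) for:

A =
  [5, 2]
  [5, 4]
λ(A) = 7/2

Enumerate directed cycles and compute their means (weight / length). Sample:
  cycle 0 → 0: weight = 5, length = 1, mean = 5/1 ≈ 5.000
  cycle 1 → 1: weight = 4, length = 1, mean = 4/1 ≈ 4.000
  cycle 0 → 1 → 0: weight = 7, length = 2, mean = 7/2 ≈ 3.500
  cycle 1 → 0 → 1: weight = 7, length = 2, mean = 7/2 ≈ 3.500
Minimum mean = 3.500, attained e.g. along the cycle 0 → 1 → 0 with weight 7 and length 2. So λ(A) = 7/2 = 7/2.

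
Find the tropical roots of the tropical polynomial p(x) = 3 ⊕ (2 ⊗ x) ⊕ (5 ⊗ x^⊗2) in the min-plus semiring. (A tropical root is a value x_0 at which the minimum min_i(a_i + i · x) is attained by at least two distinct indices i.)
Roots: {-3, 1}

Each tropical root is a break point of the lower envelope of the lines y = a_i + i · x (there are 3 lines, with slopes 0, 1, ..., 2). Only the lines that attain the minimum somewhere contribute to roots; other lines are dominated. Here the surviving (envelope) indices are i = 2, i = 1, i = 0.
Intersections between consecutive envelope lines give the roots: for adjacent envelope indices i < j the intersection is x = (a_i − a_j) / (j − i). Reading off the sorted break points: {-3, 1}.
Verification: at each break x_0, at least two indices attain the minimum of min_i(a_i + i · x_0).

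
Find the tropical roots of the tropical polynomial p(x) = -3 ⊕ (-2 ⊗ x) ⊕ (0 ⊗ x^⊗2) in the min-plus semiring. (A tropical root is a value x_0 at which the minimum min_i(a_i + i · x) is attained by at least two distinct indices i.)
Roots: {-2, -1}

Each tropical root is a break point of the lower envelope of the lines y = a_i + i · x (there are 3 lines, with slopes 0, 1, ..., 2). Only the lines that attain the minimum somewhere contribute to roots; other lines are dominated. Here the surviving (envelope) indices are i = 2, i = 1, i = 0.
Intersections between consecutive envelope lines give the roots: for adjacent envelope indices i < j the intersection is x = (a_i − a_j) / (j − i). Reading off the sorted break points: {-2, -1}.
Verification: at each break x_0, at least two indices attain the minimum of min_i(a_i + i · x_0).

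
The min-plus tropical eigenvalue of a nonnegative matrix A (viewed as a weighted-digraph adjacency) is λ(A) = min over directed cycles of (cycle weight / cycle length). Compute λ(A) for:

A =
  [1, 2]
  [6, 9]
λ(A) = 1

Enumerate directed cycles and compute their means (weight / length). Sample:
  cycle 0 → 0: weight = 1, length = 1, mean = 1/1 ≈ 1.000
  cycle 1 → 1: weight = 9, length = 1, mean = 9/1 ≈ 9.000
  cycle 0 → 1 → 0: weight = 8, length = 2, mean = 8/2 ≈ 4.000
  cycle 1 → 0 → 1: weight = 8, length = 2, mean = 8/2 ≈ 4.000
Minimum mean = 1.000, attained e.g. along the cycle 0 → 0 with weight 1 and length 1. So λ(A) = 1/1 = 1.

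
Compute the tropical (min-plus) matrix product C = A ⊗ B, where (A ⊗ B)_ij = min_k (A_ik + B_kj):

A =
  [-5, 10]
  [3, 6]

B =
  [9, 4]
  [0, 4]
A ⊗ B =
  [4, -1]
  [6, 7]

Apply the min-plus product entry-by-entry:
  C[0][0] = min over k of (A[0][0] + B[0][0] = -5 + 9 = 4, A[0][1] + B[1][0] = 10 + 0 = 10) = 4 (attained at k = 0)
  C[0][1] = min over k of (A[0][0] + B[0][1] = -5 + 4 = -1, A[0][1] + B[1][1] = 10 + 4 = 14) = -1 (attained at k = 0)
  C[1][0] = min over k of (A[1][0] + B[0][0] = 3 + 9 = 12, A[1][1] + B[1][0] = 6 + 0 = 6) = 6 (attained at k = 1)
  C[1][1] = min over k of (A[1][0] + B[0][1] = 3 + 4 = 7, A[1][1] + B[1][1] = 6 + 4 = 10) = 7 (attained at k = 0)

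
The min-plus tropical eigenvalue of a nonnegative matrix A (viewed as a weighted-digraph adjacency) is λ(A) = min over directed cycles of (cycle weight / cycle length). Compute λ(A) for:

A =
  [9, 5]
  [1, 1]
λ(A) = 1

Enumerate directed cycles and compute their means (weight / length). Sample:
  cycle 0 → 0: weight = 9, length = 1, mean = 9/1 ≈ 9.000
  cycle 1 → 1: weight = 1, length = 1, mean = 1/1 ≈ 1.000
  cycle 0 → 1 → 0: weight = 6, length = 2, mean = 6/2 ≈ 3.000
  cycle 1 → 0 → 1: weight = 6, length = 2, mean = 6/2 ≈ 3.000
Minimum mean = 1.000, attained e.g. along the cycle 1 → 1 with weight 1 and length 1. So λ(A) = 1/1 = 1.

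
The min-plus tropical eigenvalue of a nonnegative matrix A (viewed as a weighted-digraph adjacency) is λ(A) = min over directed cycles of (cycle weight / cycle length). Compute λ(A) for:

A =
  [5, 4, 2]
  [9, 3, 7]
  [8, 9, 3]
λ(A) = 3

Enumerate directed cycles and compute their means (weight / length). Sample:
  cycle 0 → 0: weight = 5, length = 1, mean = 5/1 ≈ 5.000
  cycle 1 → 1: weight = 3, length = 1, mean = 3/1 ≈ 3.000
  cycle 2 → 2: weight = 3, length = 1, mean = 3/1 ≈ 3.000
  cycle 0 → 1 → 0: weight = 13, length = 2, mean = 13/2 ≈ 6.500
  cycle 0 → 2 → 0: weight = 10, length = 2, mean = 10/2 ≈ 5.000
  cycle 1 → 0 → 1: weight = 13, length = 2, mean = 13/2 ≈ 6.500
Minimum mean = 3.000, attained e.g. along the cycle 1 → 1 with weight 3 and length 1. So λ(A) = 3/1 = 3.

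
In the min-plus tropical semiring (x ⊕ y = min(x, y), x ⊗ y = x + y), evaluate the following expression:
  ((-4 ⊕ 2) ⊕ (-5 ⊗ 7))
((-4 ⊕ 2) ⊕ (-5 ⊗ 7)) = -4

Expand innermost to outermost. Recall ⊕ takes the minimum of its arguments and ⊗ takes their sum. Working out the expression ((-4 ⊕ 2) ⊕ (-5 ⊗ 7)) gives -4.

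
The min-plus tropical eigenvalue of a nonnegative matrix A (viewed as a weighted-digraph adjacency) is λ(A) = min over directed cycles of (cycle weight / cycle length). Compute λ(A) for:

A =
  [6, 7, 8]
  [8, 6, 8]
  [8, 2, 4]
λ(A) = 4

Enumerate directed cycles and compute their means (weight / length). Sample:
  cycle 0 → 0: weight = 6, length = 1, mean = 6/1 ≈ 6.000
  cycle 1 → 1: weight = 6, length = 1, mean = 6/1 ≈ 6.000
  cycle 2 → 2: weight = 4, length = 1, mean = 4/1 ≈ 4.000
  cycle 0 → 1 → 0: weight = 15, length = 2, mean = 15/2 ≈ 7.500
  cycle 0 → 2 → 0: weight = 16, length = 2, mean = 16/2 ≈ 8.000
  cycle 1 → 0 → 1: weight = 15, length = 2, mean = 15/2 ≈ 7.500
Minimum mean = 4.000, attained e.g. along the cycle 2 → 2 with weight 4 and length 1. So λ(A) = 4/1 = 4.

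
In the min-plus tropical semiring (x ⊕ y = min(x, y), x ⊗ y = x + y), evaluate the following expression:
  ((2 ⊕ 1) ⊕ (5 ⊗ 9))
((2 ⊕ 1) ⊕ (5 ⊗ 9)) = 1

Expand innermost to outermost. Recall ⊕ takes the minimum of its arguments and ⊗ takes their sum. Working out the expression ((2 ⊕ 1) ⊕ (5 ⊗ 9)) gives 1.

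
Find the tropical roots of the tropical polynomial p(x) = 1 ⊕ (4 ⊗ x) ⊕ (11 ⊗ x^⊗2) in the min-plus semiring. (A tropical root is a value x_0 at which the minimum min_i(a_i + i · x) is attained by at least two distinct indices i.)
Roots: {-7, -3}

Each tropical root is a break point of the lower envelope of the lines y = a_i + i · x (there are 3 lines, with slopes 0, 1, ..., 2). Only the lines that attain the minimum somewhere contribute to roots; other lines are dominated. Here the surviving (envelope) indices are i = 2, i = 1, i = 0.
Intersections between consecutive envelope lines give the roots: for adjacent envelope indices i < j the intersection is x = (a_i − a_j) / (j − i). Reading off the sorted break points: {-7, -3}.
Verification: at each break x_0, at least two indices attain the minimum of min_i(a_i + i · x_0).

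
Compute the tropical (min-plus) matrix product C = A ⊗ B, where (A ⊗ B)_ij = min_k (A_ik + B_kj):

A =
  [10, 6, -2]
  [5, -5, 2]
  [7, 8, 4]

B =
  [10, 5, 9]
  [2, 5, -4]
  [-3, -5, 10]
A ⊗ B =
  [-5, -7, 2]
  [-3, -3, -9]
  [1, -1, 4]

Apply the min-plus product entry-by-entry:
  C[0][0] = min over k of (A[0][0] + B[0][0] = 10 + 10 = 20, A[0][1] + B[1][0] = 6 + 2 = 8, A[0][2] + B[2][0] = -2 + -3 = -5) = -5 (attained at k = 2)
  C[0][1] = min over k of (A[0][0] + B[0][1] = 10 + 5 = 15, A[0][1] + B[1][1] = 6 + 5 = 11, A[0][2] + B[2][1] = -2 + -5 = -7) = -7 (attained at k = 2)
  C[0][2] = min over k of (A[0][0] + B[0][2] = 10 + 9 = 19, A[0][1] + B[1][2] = 6 + -4 = 2, A[0][2] + B[2][2] = -2 + 10 = 8) = 2 (attained at k = 1)
  C[1][0] = min over k of (A[1][0] + B[0][0] = 5 + 10 = 15, A[1][1] + B[1][0] = -5 + 2 = -3, A[1][2] + B[2][0] = 2 + -3 = -1) = -3 (attained at k = 1)
  C[1][1] = min over k of (A[1][0] + B[0][1] = 5 + 5 = 10, A[1][1] + B[1][1] = -5 + 5 = 0, A[1][2] + B[2][1] = 2 + -5 = -3) = -3 (attained at k = 2)
  C[1][2] = min over k of (A[1][0] + B[0][2] = 5 + 9 = 14, A[1][1] + B[1][2] = -5 + -4 = -9, A[1][2] + B[2][2] = 2 + 10 = 12) = -9 (attained at k = 1)
  C[2][0] = min over k of (A[2][0] + B[0][0] = 7 + 10 = 17, A[2][1] + B[1][0] = 8 + 2 = 10, A[2][2] + B[2][0] = 4 + -3 = 1) = 1 (attained at k = 2)
  C[2][1] = min over k of (A[2][0] + B[0][1] = 7 + 5 = 12, A[2][1] + B[1][1] = 8 + 5 = 13, A[2][2] + B[2][1] = 4 + -5 = -1) = -1 (attained at k = 2)
  C[2][2] = min over k of (A[2][0] + B[0][2] = 7 + 9 = 16, A[2][1] + B[1][2] = 8 + -4 = 4, A[2][2] + B[2][2] = 4 + 10 = 14) = 4 (attained at k = 1)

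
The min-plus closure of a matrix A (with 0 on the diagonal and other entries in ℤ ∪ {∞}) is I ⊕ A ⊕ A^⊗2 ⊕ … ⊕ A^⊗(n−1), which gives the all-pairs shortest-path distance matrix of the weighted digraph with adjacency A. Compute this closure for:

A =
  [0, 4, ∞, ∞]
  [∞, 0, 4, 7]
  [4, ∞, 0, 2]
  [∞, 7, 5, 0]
Closure =
  [0, 4, 8, 10]
  [8, 0, 4, 6]
  [4, 8, 0, 2]
  [9, 7, 5, 0]

This is the Floyd-Warshall all-pairs shortest-path computation. For each intermediate vertex k = 0, 1, …, 3, update dist[i][j] ← min(dist[i][j], dist[i][k] + dist[k][j]). The final matrix gives, for each (i, j), the minimum total weight of any directed path from i to j (possibly empty when i = j).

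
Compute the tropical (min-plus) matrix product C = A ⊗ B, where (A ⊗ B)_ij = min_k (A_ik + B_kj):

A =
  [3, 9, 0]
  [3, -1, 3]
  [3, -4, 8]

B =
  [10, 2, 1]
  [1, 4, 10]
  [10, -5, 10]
A ⊗ B =
  [10, -5, 4]
  [0, -2, 4]
  [-3, 0, 4]

Apply the min-plus product entry-by-entry:
  C[0][0] = min over k of (A[0][0] + B[0][0] = 3 + 10 = 13, A[0][1] + B[1][0] = 9 + 1 = 10, A[0][2] + B[2][0] = 0 + 10 = 10) = 10 (attained at k = 1)
  C[0][1] = min over k of (A[0][0] + B[0][1] = 3 + 2 = 5, A[0][1] + B[1][1] = 9 + 4 = 13, A[0][2] + B[2][1] = 0 + -5 = -5) = -5 (attained at k = 2)
  C[0][2] = min over k of (A[0][0] + B[0][2] = 3 + 1 = 4, A[0][1] + B[1][2] = 9 + 10 = 19, A[0][2] + B[2][2] = 0 + 10 = 10) = 4 (attained at k = 0)
  C[1][0] = min over k of (A[1][0] + B[0][0] = 3 + 10 = 13, A[1][1] + B[1][0] = -1 + 1 = 0, A[1][2] + B[2][0] = 3 + 10 = 13) = 0 (attained at k = 1)
  C[1][1] = min over k of (A[1][0] + B[0][1] = 3 + 2 = 5, A[1][1] + B[1][1] = -1 + 4 = 3, A[1][2] + B[2][1] = 3 + -5 = -2) = -2 (attained at k = 2)
  C[1][2] = min over k of (A[1][0] + B[0][2] = 3 + 1 = 4, A[1][1] + B[1][2] = -1 + 10 = 9, A[1][2] + B[2][2] = 3 + 10 = 13) = 4 (attained at k = 0)
  C[2][0] = min over k of (A[2][0] + B[0][0] = 3 + 10 = 13, A[2][1] + B[1][0] = -4 + 1 = -3, A[2][2] + B[2][0] = 8 + 10 = 18) = -3 (attained at k = 1)
  C[2][1] = min over k of (A[2][0] + B[0][1] = 3 + 2 = 5, A[2][1] + B[1][1] = -4 + 4 = 0, A[2][2] + B[2][1] = 8 + -5 = 3) = 0 (attained at k = 1)
  C[2][2] = min over k of (A[2][0] + B[0][2] = 3 + 1 = 4, A[2][1] + B[1][2] = -4 + 10 = 6, A[2][2] + B[2][2] = 8 + 10 = 18) = 4 (attained at k = 0)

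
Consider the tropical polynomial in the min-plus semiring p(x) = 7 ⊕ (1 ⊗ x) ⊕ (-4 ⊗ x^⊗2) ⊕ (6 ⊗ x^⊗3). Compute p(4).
p(4) = 4

A tropical monomial a ⊗ x^⊗i evaluates to a + i · x. Evaluating each term at x = 4:
  Term 0 contributes 7 + 0 · 4 = 7
  Term 1 contributes 1 + 1 · 4 = 5
  Term 2 contributes -4 + 2 · 4 = 4
  Term 3 contributes 6 + 3 · 4 = 18
p(4) = ⊕ of these = min[7, 5, 4, 18] = 4.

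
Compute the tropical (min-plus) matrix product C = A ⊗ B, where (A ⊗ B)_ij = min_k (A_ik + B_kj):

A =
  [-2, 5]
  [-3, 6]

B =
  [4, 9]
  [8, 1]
A ⊗ B =
  [2, 6]
  [1, 6]

Apply the min-plus product entry-by-entry:
  C[0][0] = min over k of (A[0][0] + B[0][0] = -2 + 4 = 2, A[0][1] + B[1][0] = 5 + 8 = 13) = 2 (attained at k = 0)
  C[0][1] = min over k of (A[0][0] + B[0][1] = -2 + 9 = 7, A[0][1] + B[1][1] = 5 + 1 = 6) = 6 (attained at k = 1)
  C[1][0] = min over k of (A[1][0] + B[0][0] = -3 + 4 = 1, A[1][1] + B[1][0] = 6 + 8 = 14) = 1 (attained at k = 0)
  C[1][1] = min over k of (A[1][0] + B[0][1] = -3 + 9 = 6, A[1][1] + B[1][1] = 6 + 1 = 7) = 6 (attained at k = 0)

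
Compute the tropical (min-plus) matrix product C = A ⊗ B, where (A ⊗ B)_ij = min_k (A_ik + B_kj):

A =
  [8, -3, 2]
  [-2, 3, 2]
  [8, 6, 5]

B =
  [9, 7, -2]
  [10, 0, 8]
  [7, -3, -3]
A ⊗ B =
  [7, -3, -1]
  [7, -1, -4]
  [12, 2, 2]

Apply the min-plus product entry-by-entry:
  C[0][0] = min over k of (A[0][0] + B[0][0] = 8 + 9 = 17, A[0][1] + B[1][0] = -3 + 10 = 7, A[0][2] + B[2][0] = 2 + 7 = 9) = 7 (attained at k = 1)
  C[0][1] = min over k of (A[0][0] + B[0][1] = 8 + 7 = 15, A[0][1] + B[1][1] = -3 + 0 = -3, A[0][2] + B[2][1] = 2 + -3 = -1) = -3 (attained at k = 1)
  C[0][2] = min over k of (A[0][0] + B[0][2] = 8 + -2 = 6, A[0][1] + B[1][2] = -3 + 8 = 5, A[0][2] + B[2][2] = 2 + -3 = -1) = -1 (attained at k = 2)
  C[1][0] = min over k of (A[1][0] + B[0][0] = -2 + 9 = 7, A[1][1] + B[1][0] = 3 + 10 = 13, A[1][2] + B[2][0] = 2 + 7 = 9) = 7 (attained at k = 0)
  C[1][1] = min over k of (A[1][0] + B[0][1] = -2 + 7 = 5, A[1][1] + B[1][1] = 3 + 0 = 3, A[1][2] + B[2][1] = 2 + -3 = -1) = -1 (attained at k = 2)
  C[1][2] = min over k of (A[1][0] + B[0][2] = -2 + -2 = -4, A[1][1] + B[1][2] = 3 + 8 = 11, A[1][2] + B[2][2] = 2 + -3 = -1) = -4 (attained at k = 0)
  C[2][0] = min over k of (A[2][0] + B[0][0] = 8 + 9 = 17, A[2][1] + B[1][0] = 6 + 10 = 16, A[2][2] + B[2][0] = 5 + 7 = 12) = 12 (attained at k = 2)
  C[2][1] = min over k of (A[2][0] + B[0][1] = 8 + 7 = 15, A[2][1] + B[1][1] = 6 + 0 = 6, A[2][2] + B[2][1] = 5 + -3 = 2) = 2 (attained at k = 2)
  C[2][2] = min over k of (A[2][0] + B[0][2] = 8 + -2 = 6, A[2][1] + B[1][2] = 6 + 8 = 14, A[2][2] + B[2][2] = 5 + -3 = 2) = 2 (attained at k = 2)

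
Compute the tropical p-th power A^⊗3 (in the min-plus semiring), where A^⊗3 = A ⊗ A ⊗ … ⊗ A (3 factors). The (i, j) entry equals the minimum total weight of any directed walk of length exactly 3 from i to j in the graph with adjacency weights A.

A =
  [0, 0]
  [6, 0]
A^⊗3 =
  [0, 0]
  [6, 0]

Each entry (A^⊗3)_ij equals the minimum over all length-3 walks i = v_0 → v_1 → … → v_3 = j of Σ_t A[v_t][v_{t+1}]. For example, for (i, j) = (0, 1) we minimise over 4 possible intermediate vertex sequences; the minimum is 0, attained along the walk 0 → 0 → 0 → 1.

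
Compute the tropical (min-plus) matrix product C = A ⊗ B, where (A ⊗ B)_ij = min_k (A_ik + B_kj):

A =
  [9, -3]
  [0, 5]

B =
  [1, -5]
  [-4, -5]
A ⊗ B =
  [-7, -8]
  [1, -5]

Apply the min-plus product entry-by-entry:
  C[0][0] = min over k of (A[0][0] + B[0][0] = 9 + 1 = 10, A[0][1] + B[1][0] = -3 + -4 = -7) = -7 (attained at k = 1)
  C[0][1] = min over k of (A[0][0] + B[0][1] = 9 + -5 = 4, A[0][1] + B[1][1] = -3 + -5 = -8) = -8 (attained at k = 1)
  C[1][0] = min over k of (A[1][0] + B[0][0] = 0 + 1 = 1, A[1][1] + B[1][0] = 5 + -4 = 1) = 1 (attained at k = 0)
  C[1][1] = min over k of (A[1][0] + B[0][1] = 0 + -5 = -5, A[1][1] + B[1][1] = 5 + -5 = 0) = -5 (attained at k = 0)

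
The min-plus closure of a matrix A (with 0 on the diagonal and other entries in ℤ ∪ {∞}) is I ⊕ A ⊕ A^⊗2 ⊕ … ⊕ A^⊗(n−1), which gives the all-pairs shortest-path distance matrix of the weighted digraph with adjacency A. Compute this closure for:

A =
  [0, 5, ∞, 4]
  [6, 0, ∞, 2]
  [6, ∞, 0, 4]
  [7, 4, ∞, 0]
Closure =
  [0, 5, ∞, 4]
  [6, 0, ∞, 2]
  [6, 8, 0, 4]
  [7, 4, ∞, 0]

This is the Floyd-Warshall all-pairs shortest-path computation. For each intermediate vertex k = 0, 1, …, 3, update dist[i][j] ← min(dist[i][j], dist[i][k] + dist[k][j]). The final matrix gives, for each (i, j), the minimum total weight of any directed path from i to j (possibly empty when i = j).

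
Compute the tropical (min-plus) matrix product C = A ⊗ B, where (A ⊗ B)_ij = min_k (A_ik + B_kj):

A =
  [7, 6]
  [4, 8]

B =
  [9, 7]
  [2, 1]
A ⊗ B =
  [8, 7]
  [10, 9]

Apply the min-plus product entry-by-entry:
  C[0][0] = min over k of (A[0][0] + B[0][0] = 7 + 9 = 16, A[0][1] + B[1][0] = 6 + 2 = 8) = 8 (attained at k = 1)
  C[0][1] = min over k of (A[0][0] + B[0][1] = 7 + 7 = 14, A[0][1] + B[1][1] = 6 + 1 = 7) = 7 (attained at k = 1)
  C[1][0] = min over k of (A[1][0] + B[0][0] = 4 + 9 = 13, A[1][1] + B[1][0] = 8 + 2 = 10) = 10 (attained at k = 1)
  C[1][1] = min over k of (A[1][0] + B[0][1] = 4 + 7 = 11, A[1][1] + B[1][1] = 8 + 1 = 9) = 9 (attained at k = 1)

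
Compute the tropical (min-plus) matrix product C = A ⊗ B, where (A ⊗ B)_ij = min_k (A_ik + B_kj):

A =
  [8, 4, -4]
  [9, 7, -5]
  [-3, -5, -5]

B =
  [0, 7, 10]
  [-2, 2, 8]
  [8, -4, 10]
A ⊗ B =
  [2, -8, 6]
  [3, -9, 5]
  [-7, -9, 3]

Apply the min-plus product entry-by-entry:
  C[0][0] = min over k of (A[0][0] + B[0][0] = 8 + 0 = 8, A[0][1] + B[1][0] = 4 + -2 = 2, A[0][2] + B[2][0] = -4 + 8 = 4) = 2 (attained at k = 1)
  C[0][1] = min over k of (A[0][0] + B[0][1] = 8 + 7 = 15, A[0][1] + B[1][1] = 4 + 2 = 6, A[0][2] + B[2][1] = -4 + -4 = -8) = -8 (attained at k = 2)
  C[0][2] = min over k of (A[0][0] + B[0][2] = 8 + 10 = 18, A[0][1] + B[1][2] = 4 + 8 = 12, A[0][2] + B[2][2] = -4 + 10 = 6) = 6 (attained at k = 2)
  C[1][0] = min over k of (A[1][0] + B[0][0] = 9 + 0 = 9, A[1][1] + B[1][0] = 7 + -2 = 5, A[1][2] + B[2][0] = -5 + 8 = 3) = 3 (attained at k = 2)
  C[1][1] = min over k of (A[1][0] + B[0][1] = 9 + 7 = 16, A[1][1] + B[1][1] = 7 + 2 = 9, A[1][2] + B[2][1] = -5 + -4 = -9) = -9 (attained at k = 2)
  C[1][2] = min over k of (A[1][0] + B[0][2] = 9 + 10 = 19, A[1][1] + B[1][2] = 7 + 8 = 15, A[1][2] + B[2][2] = -5 + 10 = 5) = 5 (attained at k = 2)
  C[2][0] = min over k of (A[2][0] + B[0][0] = -3 + 0 = -3, A[2][1] + B[1][0] = -5 + -2 = -7, A[2][2] + B[2][0] = -5 + 8 = 3) = -7 (attained at k = 1)
  C[2][1] = min over k of (A[2][0] + B[0][1] = -3 + 7 = 4, A[2][1] + B[1][1] = -5 + 2 = -3, A[2][2] + B[2][1] = -5 + -4 = -9) = -9 (attained at k = 2)
  C[2][2] = min over k of (A[2][0] + B[0][2] = -3 + 10 = 7, A[2][1] + B[1][2] = -5 + 8 = 3, A[2][2] + B[2][2] = -5 + 10 = 5) = 3 (attained at k = 1)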